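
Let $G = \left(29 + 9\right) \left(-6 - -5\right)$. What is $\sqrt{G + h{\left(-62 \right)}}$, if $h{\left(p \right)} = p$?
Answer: $10 i \approx 10.0 i$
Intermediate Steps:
$G = -38$ ($G = 38 \left(-6 + 5\right) = 38 \left(-1\right) = -38$)
$\sqrt{G + h{\left(-62 \right)}} = \sqrt{-38 - 62} = \sqrt{-100} = 10 i$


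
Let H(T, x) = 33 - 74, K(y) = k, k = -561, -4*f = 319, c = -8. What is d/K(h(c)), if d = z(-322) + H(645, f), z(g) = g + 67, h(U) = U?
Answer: 296/561 ≈ 0.52763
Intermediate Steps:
f = -319/4 (f = -1/4*319 = -319/4 ≈ -79.750)
K(y) = -561
H(T, x) = -41
z(g) = 67 + g
d = -296 (d = (67 - 322) - 41 = -255 - 41 = -296)
d/K(h(c)) = -296/(-561) = -296*(-1/561) = 296/561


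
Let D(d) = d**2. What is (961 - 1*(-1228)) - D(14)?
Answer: 1993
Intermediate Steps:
(961 - 1*(-1228)) - D(14) = (961 - 1*(-1228)) - 1*14**2 = (961 + 1228) - 1*196 = 2189 - 196 = 1993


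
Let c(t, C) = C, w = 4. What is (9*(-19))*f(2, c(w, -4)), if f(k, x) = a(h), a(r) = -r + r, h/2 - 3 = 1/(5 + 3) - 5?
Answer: 0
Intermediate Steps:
h = -15/4 (h = 6 + 2*(1/(5 + 3) - 5) = 6 + 2*(1/8 - 5) = 6 + 2*(-39/8) = 6 - 39/4 = -15/4 ≈ -3.7500)
a(r) = 0
f(k, x) = 0
(9*(-19))*f(2, c(w, -4)) = (9*(-19))*0 = -171*0 = 0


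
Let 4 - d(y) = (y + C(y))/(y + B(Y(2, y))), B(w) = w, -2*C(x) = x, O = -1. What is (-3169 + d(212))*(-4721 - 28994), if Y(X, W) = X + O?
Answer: 22732372465/213 ≈ 1.0672e+8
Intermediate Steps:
Y(X, W) = -1 + X (Y(X, W) = X - 1 = -1 + X)
C(x) = -x/2
d(y) = 4 - y/(2*(1 + y)) (d(y) = 4 - (y - y/2)/(y + (-1 + 2)) = 4 - y/2/(y + 1) = 4 - y/2/(1 + y) = 4 - y/(2*(1 + y)))
(-3169 + d(212))*(-4721 - 28994) = (-3169 + (8 + 7*212)/(2*(1 + 212)))*(-4721 - 28994) = (-3169 + (1/2)*(8 + 1484)/213)*(-33715) = (-3169 + (1/2)*(1/213)*1492)*(-33715) = (-3169 + 746/213)*(-33715) = -674251/213*(-33715) = 22732372465/213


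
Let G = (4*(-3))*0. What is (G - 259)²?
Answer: 67081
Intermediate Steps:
G = 0 (G = -12*0 = 0)
(G - 259)² = (0 - 259)² = (-259)² = 67081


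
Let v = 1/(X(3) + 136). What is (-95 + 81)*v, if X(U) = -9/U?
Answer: -2/19 ≈ -0.10526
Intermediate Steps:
v = 1/133 (v = 1/(-9/3 + 136) = 1/(-9*1/3 + 136) = 1/(-3 + 136) = 1/133 ≈ 0.0075188)
(-95 + 81)*v = (-95 + 81)*(1/133) = -14*1/133 = -2/19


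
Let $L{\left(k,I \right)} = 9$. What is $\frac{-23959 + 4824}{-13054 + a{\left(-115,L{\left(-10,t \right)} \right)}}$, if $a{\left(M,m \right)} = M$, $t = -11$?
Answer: $\frac{19135}{13169} \approx 1.453$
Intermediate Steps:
$\frac{-23959 + 4824}{-13054 + a{\left(-115,L{\left(-10,t \right)} \right)}} = \frac{-23959 + 4824}{-13054 - 115} = - \frac{19135}{-13169} = \left(-19135\right) \left(- \frac{1}{13169}\right) = \frac{19135}{13169}$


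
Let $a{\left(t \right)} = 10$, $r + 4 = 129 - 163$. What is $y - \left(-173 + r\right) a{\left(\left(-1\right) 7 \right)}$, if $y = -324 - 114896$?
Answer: $-113110$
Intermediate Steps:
$r = -38$ ($r = -4 + \left(129 - 163\right) = -4 - 34 = -38$)
$y = -115220$ ($y = -324 - 114896 = -115220$)
$y - \left(-173 + r\right) a{\left(\left(-1\right) 7 \right)} = -115220 - \left(-173 - 38\right) 10 = -115220 - \left(-211\right) 10 = -115220 - -2110 = -115220 + 2110 = -113110$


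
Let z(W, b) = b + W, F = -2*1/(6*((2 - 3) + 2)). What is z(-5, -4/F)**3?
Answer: 343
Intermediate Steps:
F = -1/3 (F = -2*1/(6*(-1 + 2)) = -2/(1*6) = -2/6 = -2*1/6 = -1/3 ≈ -0.33333)
z(W, b) = W + b
z(-5, -4/F)**3 = (-5 - 4/(-1/3))**3 = (-5 - 4*(-3))**3 = (-5 + 12)**3 = 7**3 = 343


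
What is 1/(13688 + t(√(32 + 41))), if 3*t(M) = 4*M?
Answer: 15399/210781366 - 3*√73/421562732 ≈ 7.2996e-5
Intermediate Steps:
t(M) = 4*M/3 (t(M) = (4*M)/3 = 4*M/3)
1/(13688 + t(√(32 + 41))) = 1/(13688 + 4*√(32 + 41)/3) = 1/(13688 + 4*√73/3)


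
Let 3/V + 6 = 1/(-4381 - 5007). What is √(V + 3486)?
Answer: 3*√1228815445130/56329 ≈ 59.038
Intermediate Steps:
V = -28164/56329 (V = 3/(-6 + 1/(-4381 - 5007)) = 3/(-6 + 1/(-9388)) = 3/(-6 - 1/9388) = 3/(-56329/9388) = 3*(-9388/56329) = -28164/56329 ≈ -0.49999)
√(V + 3486) = √(-28164/56329 + 3486) = √(196334730/56329) = 3*√1228815445130/56329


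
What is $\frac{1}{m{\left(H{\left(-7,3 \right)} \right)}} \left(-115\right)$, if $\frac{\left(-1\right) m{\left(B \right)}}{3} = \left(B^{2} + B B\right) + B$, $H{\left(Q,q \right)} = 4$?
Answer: $\frac{115}{108} \approx 1.0648$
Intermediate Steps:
$m{\left(B \right)} = - 6 B^{2} - 3 B$ ($m{\left(B \right)} = - 3 \left(\left(B^{2} + B B\right) + B\right) = - 3 \left(\left(B^{2} + B^{2}\right) + B\right) = - 3 \left(2 B^{2} + B\right) = - 3 \left(B + 2 B^{2}\right) = - 6 B^{2} - 3 B$)
$\frac{1}{m{\left(H{\left(-7,3 \right)} \right)}} \left(-115\right) = \frac{1}{\left(-3\right) 4 \left(1 + 2 \cdot 4\right)} \left(-115\right) = \frac{1}{\left(-3\right) 4 \left(1 + 8\right)} \left(-115\right) = \frac{1}{\left(-3\right) 4 \cdot 9} \left(-115\right) = \frac{1}{-108} \left(-115\right) = \left(- \frac{1}{108}\right) \left(-115\right) = \frac{115}{108}$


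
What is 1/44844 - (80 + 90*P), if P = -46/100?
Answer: -8654887/224220 ≈ -38.600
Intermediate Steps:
P = -23/50 (P = -46*1/100 = -23/50 ≈ -0.46000)
1/44844 - (80 + 90*P) = 1/44844 - (80 + 90*(-23/50)) = 1/44844 - (80 - 207/5) = 1/44844 - 1*193/5 = 1/44844 - 193/5 = -8654887/224220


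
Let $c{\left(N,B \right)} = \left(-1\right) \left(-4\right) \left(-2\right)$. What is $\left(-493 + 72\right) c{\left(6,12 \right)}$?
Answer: $3368$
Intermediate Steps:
$c{\left(N,B \right)} = -8$ ($c{\left(N,B \right)} = 4 \left(-2\right) = -8$)
$\left(-493 + 72\right) c{\left(6,12 \right)} = \left(-493 + 72\right) \left(-8\right) = \left(-421\right) \left(-8\right) = 3368$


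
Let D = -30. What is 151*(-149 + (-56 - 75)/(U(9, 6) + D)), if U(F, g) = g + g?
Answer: -385201/18 ≈ -21400.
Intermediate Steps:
U(F, g) = 2*g
151*(-149 + (-56 - 75)/(U(9, 6) + D)) = 151*(-149 + (-56 - 75)/(2*6 - 30)) = 151*(-149 - 131/(12 - 30)) = 151*(-149 - 131/(-18)) = 151*(-149 - 131*(-1/18)) = 151*(-149 + 131/18) = 151*(-2551/18) = -385201/18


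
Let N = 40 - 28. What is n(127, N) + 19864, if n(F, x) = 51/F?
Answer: 2522779/127 ≈ 19864.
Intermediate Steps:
N = 12
n(127, N) + 19864 = 51/127 + 19864 = 2522779/127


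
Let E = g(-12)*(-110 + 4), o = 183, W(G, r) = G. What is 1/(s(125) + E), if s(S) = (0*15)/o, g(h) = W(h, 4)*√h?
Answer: -I*√3/7632 ≈ -0.00022695*I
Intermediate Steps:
g(h) = h^(3/2) (g(h) = h*√h = h^(3/2))
E = 2544*I*√3 (E = (-12)^(3/2)*(-110 + 4) = -24*I*√3*(-106) = 2544*I*√3 ≈ 4406.3*I)
s(S) = 0 (s(S) = (0*15)/183 = 0*(1/183) = 0)
1/(s(125) + E) = 1/(0 + 2544*I*√3) = 1/(2544*I*√3) = -I*√3/7632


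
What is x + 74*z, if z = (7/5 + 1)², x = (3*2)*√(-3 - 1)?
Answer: 10656/25 + 12*I ≈ 426.24 + 12.0*I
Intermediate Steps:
x = 12*I (x = 6*√(-4) = 6*(2*I) = 12*I ≈ 12.0*I)
z = 144/25 (z = (7*(⅕) + 1)² = (7/5 + 1)² = (12/5)² = 144/25 ≈ 5.7600)
x + 74*z = 12*I + 74*(144/25) = 12*I + 10656/25 = 10656/25 + 12*I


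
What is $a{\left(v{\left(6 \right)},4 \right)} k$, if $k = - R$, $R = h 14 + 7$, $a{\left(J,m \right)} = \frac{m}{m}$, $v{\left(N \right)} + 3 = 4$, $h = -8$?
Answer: $105$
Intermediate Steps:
$v{\left(N \right)} = 1$ ($v{\left(N \right)} = -3 + 4 = 1$)
$a{\left(J,m \right)} = 1$
$R = -105$ ($R = \left(-8\right) 14 + 7 = -112 + 7 = -105$)
$k = 105$ ($k = \left(-1\right) \left(-105\right) = 105$)
$a{\left(v{\left(6 \right)},4 \right)} k = 1 \cdot 105 = 105$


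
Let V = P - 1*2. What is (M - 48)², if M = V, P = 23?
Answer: 729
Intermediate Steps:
V = 21 (V = 23 - 1*2 = 23 - 2 = 21)
M = 21
(M - 48)² = (21 - 48)² = (-27)² = 729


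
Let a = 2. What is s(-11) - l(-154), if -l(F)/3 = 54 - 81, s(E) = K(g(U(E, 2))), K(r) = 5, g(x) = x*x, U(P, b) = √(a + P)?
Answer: -76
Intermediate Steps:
U(P, b) = √(2 + P)
g(x) = x²
s(E) = 5
l(F) = 81 (l(F) = -3*(54 - 81) = -3*(-27) = 81)
s(-11) - l(-154) = 5 - 1*81 = 5 - 81 = -76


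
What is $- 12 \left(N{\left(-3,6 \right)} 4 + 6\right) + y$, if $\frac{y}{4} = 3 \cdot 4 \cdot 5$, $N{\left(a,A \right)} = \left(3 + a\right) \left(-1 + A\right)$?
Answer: $168$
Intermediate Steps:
$N{\left(a,A \right)} = \left(-1 + A\right) \left(3 + a\right)$
$y = 240$ ($y = 4 \cdot 3 \cdot 4 \cdot 5 = 4 \cdot 12 \cdot 5 = 4 \cdot 60 = 240$)
$- 12 \left(N{\left(-3,6 \right)} 4 + 6\right) + y = - 12 \left(\left(-3 - -3 + 3 \cdot 6 + 6 \left(-3\right)\right) 4 + 6\right) + 240 = - 12 \left(\left(-3 + 3 + 18 - 18\right) 4 + 6\right) + 240 = - 12 \left(0 \cdot 4 + 6\right) + 240 = - 12 \left(0 + 6\right) + 240 = \left(-12\right) 6 + 240 = -72 + 240 = 168$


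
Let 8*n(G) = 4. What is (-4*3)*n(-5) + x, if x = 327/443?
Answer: -2331/443 ≈ -5.2618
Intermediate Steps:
n(G) = ½ (n(G) = (⅛)*4 = ½)
x = 327/443 (x = 327*(1/443) = 327/443 ≈ 0.73815)
(-4*3)*n(-5) + x = -4*3*(½) + 327/443 = -12*½ + 327/443 = -6 + 327/443 = -2331/443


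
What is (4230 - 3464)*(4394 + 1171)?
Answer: 4262790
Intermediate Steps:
(4230 - 3464)*(4394 + 1171) = 766*5565 = 4262790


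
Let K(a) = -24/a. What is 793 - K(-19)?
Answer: 15043/19 ≈ 791.74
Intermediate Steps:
793 - K(-19) = 793 - (-24)/(-19) = 793 - (-24)*(-1)/19 = 793 - 1*24/19 = 793 - 24/19 = 15043/19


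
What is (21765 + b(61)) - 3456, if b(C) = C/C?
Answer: 18310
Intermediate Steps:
b(C) = 1
(21765 + b(61)) - 3456 = (21765 + 1) - 3456 = 21766 - 3456 = 18310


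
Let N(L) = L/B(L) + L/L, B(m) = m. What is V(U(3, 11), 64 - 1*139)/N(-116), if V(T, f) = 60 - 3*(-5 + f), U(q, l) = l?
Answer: 150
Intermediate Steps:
V(T, f) = 75 - 3*f (V(T, f) = 60 - (-15 + 3*f) = 60 + (15 - 3*f) = 75 - 3*f)
N(L) = 2 (N(L) = L/L + L/L = 1 + 1 = 2)
V(U(3, 11), 64 - 1*139)/N(-116) = (75 - 3*(64 - 1*139))/2 = (75 - 3*(64 - 139))*(1/2) = (75 - 3*(-75))*(1/2) = (75 + 225)*(1/2) = 300*(1/2) = 150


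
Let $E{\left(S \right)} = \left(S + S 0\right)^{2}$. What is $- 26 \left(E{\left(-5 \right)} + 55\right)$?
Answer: $-2080$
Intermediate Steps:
$E{\left(S \right)} = S^{2}$ ($E{\left(S \right)} = \left(S + 0\right)^{2} = S^{2}$)
$- 26 \left(E{\left(-5 \right)} + 55\right) = - 26 \left(\left(-5\right)^{2} + 55\right) = - 26 \left(25 + 55\right) = \left(-26\right) 80 = -2080$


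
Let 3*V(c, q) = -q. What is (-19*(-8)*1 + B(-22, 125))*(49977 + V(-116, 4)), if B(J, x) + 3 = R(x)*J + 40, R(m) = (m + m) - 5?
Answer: -779770327/3 ≈ -2.5992e+8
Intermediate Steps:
V(c, q) = -q/3 (V(c, q) = (-q)/3 = -q/3)
R(m) = -5 + 2*m (R(m) = 2*m - 5 = -5 + 2*m)
B(J, x) = 37 + J*(-5 + 2*x) (B(J, x) = -3 + ((-5 + 2*x)*J + 40) = -3 + (J*(-5 + 2*x) + 40) = -3 + (40 + J*(-5 + 2*x)) = 37 + J*(-5 + 2*x))
(-19*(-8)*1 + B(-22, 125))*(49977 + V(-116, 4)) = (-19*(-8)*1 + (37 - 22*(-5 + 2*125)))*(49977 - ⅓*4) = (152*1 + (37 - 22*(-5 + 250)))*(49977 - 4/3) = (152 + (37 - 22*245))*(149927/3) = (152 + (37 - 5390))*(149927/3) = (152 - 5353)*(149927/3) = -5201*149927/3 = -779770327/3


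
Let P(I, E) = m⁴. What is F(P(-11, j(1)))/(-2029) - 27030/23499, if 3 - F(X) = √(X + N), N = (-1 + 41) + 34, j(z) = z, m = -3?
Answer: -18304789/15893157 + √155/2029 ≈ -1.1456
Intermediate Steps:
P(I, E) = 81 (P(I, E) = (-3)⁴ = 81)
N = 74 (N = 40 + 34 = 74)
F(X) = 3 - √(74 + X) (F(X) = 3 - √(X + 74) = 3 - √(74 + X))
F(P(-11, j(1)))/(-2029) - 27030/23499 = (3 - √(74 + 81))/(-2029) - 27030/23499 = (3 - √155)*(-1/2029) - 27030*1/23499 = (-3/2029 + √155/2029) - 9010/7833 = -18304789/15893157 + √155/2029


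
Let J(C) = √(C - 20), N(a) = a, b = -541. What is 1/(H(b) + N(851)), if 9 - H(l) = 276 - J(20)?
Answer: 1/584 ≈ 0.0017123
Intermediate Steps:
J(C) = √(-20 + C)
H(l) = -267 (H(l) = 9 - (276 - √(-20 + 20)) = 9 - (276 - √0) = 9 - (276 - 1*0) = 9 - (276 + 0) = 9 - 1*276 = 9 - 276 = -267)
1/(H(b) + N(851)) = 1/(-267 + 851) = 1/584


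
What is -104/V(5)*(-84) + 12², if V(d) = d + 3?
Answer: 1236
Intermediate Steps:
V(d) = 3 + d
-104/V(5)*(-84) + 12² = -104/(3 + 5)*(-84) + 12² = -104/8*(-84) + 144 = -104*⅛*(-84) + 144 = -13*(-84) + 144 = 1092 + 144 = 1236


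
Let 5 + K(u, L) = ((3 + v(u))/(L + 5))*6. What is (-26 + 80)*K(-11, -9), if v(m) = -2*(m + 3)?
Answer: -1809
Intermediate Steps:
v(m) = -6 - 2*m (v(m) = -2*(3 + m) = -6 - 2*m)
K(u, L) = -5 + 6*(-3 - 2*u)/(5 + L) (K(u, L) = -5 + ((3 + (-6 - 2*u))/(L + 5))*6 = -5 + ((-3 - 2*u)/(5 + L))*6 = -5 + 6*(-3 - 2*u)/(5 + L))
(-26 + 80)*K(-11, -9) = (-26 + 80)*((-43 - 12*(-11) - 5*(-9))/(5 - 9)) = 54*((-43 + 132 + 45)/(-4)) = 54*(-1/4*134) = 54*(-67/2) = -1809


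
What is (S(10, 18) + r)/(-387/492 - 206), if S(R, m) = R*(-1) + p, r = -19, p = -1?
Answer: 4920/33913 ≈ 0.14508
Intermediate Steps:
S(R, m) = -1 - R (S(R, m) = R*(-1) - 1 = -R - 1 = -1 - R)
(S(10, 18) + r)/(-387/492 - 206) = ((-1 - 1*10) - 19)/(-387/492 - 206) = ((-1 - 10) - 19)/(-387*1/492 - 206) = (-11 - 19)/(-129/164 - 206) = -30/(-33913/164) = -30*(-164/33913) = 4920/33913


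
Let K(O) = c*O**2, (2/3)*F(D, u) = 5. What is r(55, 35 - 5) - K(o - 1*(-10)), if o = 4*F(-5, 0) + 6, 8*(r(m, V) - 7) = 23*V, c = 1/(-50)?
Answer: 13557/100 ≈ 135.57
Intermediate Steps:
F(D, u) = 15/2 (F(D, u) = (3/2)*5 = 15/2)
c = -1/50 ≈ -0.020000
r(m, V) = 7 + 23*V/8 (r(m, V) = 7 + (23*V)/8 = 7 + 23*V/8)
o = 36 (o = 4*(15/2) + 6 = 30 + 6 = 36)
K(O) = -O**2/50
r(55, 35 - 5) - K(o - 1*(-10)) = (7 + 23*(35 - 5)/8) - (-1)*(36 - 1*(-10))**2/50 = (7 + (23/8)*30) - (-1)*(36 + 10)**2/50 = (7 + 345/4) - (-1)*46**2/50 = 373/4 - (-1)*2116/50 = 373/4 - 1*(-1058/25) = 373/4 + 1058/25 = 13557/100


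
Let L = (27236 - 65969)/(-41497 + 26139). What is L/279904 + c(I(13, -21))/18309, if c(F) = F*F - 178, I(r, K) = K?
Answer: 1131284523713/78706099956288 ≈ 0.014374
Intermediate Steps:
L = 38733/15358 (L = -38733/(-15358) = -38733*(-1/15358) = 38733/15358 ≈ 2.5220)
c(F) = -178 + F**2 (c(F) = F**2 - 178 = -178 + F**2)
L/279904 + c(I(13, -21))/18309 = (38733/15358)/279904 + (-178 + (-21)**2)/18309 = (38733/15358)*(1/279904) + (-178 + 441)*(1/18309) = 38733/4298765632 + 263*(1/18309) = 38733/4298765632 + 263/18309 = 1131284523713/78706099956288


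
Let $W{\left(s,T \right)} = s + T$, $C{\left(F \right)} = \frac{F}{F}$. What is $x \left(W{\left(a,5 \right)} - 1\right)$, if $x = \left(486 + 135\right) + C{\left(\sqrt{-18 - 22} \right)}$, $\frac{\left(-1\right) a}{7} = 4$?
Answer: $-14928$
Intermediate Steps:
$a = -28$ ($a = \left(-7\right) 4 = -28$)
$C{\left(F \right)} = 1$
$W{\left(s,T \right)} = T + s$
$x = 622$ ($x = \left(486 + 135\right) + 1 = 621 + 1 = 622$)
$x \left(W{\left(a,5 \right)} - 1\right) = 622 \left(\left(5 - 28\right) - 1\right) = 622 \left(-23 - 1\right) = 622 \left(-24\right) = -14928$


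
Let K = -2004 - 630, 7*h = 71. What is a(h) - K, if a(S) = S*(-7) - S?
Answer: 17870/7 ≈ 2552.9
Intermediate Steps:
h = 71/7 (h = (1/7)*71 = 71/7 ≈ 10.143)
a(S) = -8*S (a(S) = -7*S - S = -8*S)
K = -2634
a(h) - K = -8*71/7 - 1*(-2634) = -568/7 + 2634 = 17870/7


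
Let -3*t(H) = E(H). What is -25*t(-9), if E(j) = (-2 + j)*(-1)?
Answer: 275/3 ≈ 91.667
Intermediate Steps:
E(j) = 2 - j
t(H) = -⅔ + H/3 (t(H) = -(2 - H)/3 = -⅔ + H/3)
-25*t(-9) = -25*(-⅔ + (⅓)*(-9)) = -25*(-⅔ - 3) = -25*(-11/3) = 275/3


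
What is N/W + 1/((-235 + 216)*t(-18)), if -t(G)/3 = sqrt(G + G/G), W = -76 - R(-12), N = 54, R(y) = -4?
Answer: -3/4 - I*sqrt(17)/969 ≈ -0.75 - 0.004255*I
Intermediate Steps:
W = -72 (W = -76 - 1*(-4) = -76 + 4 = -72)
t(G) = -3*sqrt(1 + G) (t(G) = -3*sqrt(G + G/G) = -3*sqrt(G + 1) = -3*sqrt(1 + G))
N/W + 1/((-235 + 216)*t(-18)) = 54/(-72) + 1/((-235 + 216)*((-3*sqrt(1 - 18)))) = 54*(-1/72) + 1/((-19)*((-3*I*sqrt(17)))) = -3/4 - I*sqrt(17)/51/19 = -3/4 - I*sqrt(17)/969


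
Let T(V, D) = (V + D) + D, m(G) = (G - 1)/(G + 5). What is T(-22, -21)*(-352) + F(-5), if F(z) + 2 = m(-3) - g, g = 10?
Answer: 22514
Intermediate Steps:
m(G) = (-1 + G)/(5 + G)
T(V, D) = V + 2*D (T(V, D) = (D + V) + D = V + 2*D)
F(z) = -14 (F(z) = -2 + ((-1 - 3)/(5 - 3) - 1*10) = -2 + (-4/2 - 10) = -2 + ((1/2)*(-4) - 10) = -2 + (-2 - 10) = -2 - 12 = -14)
T(-22, -21)*(-352) + F(-5) = (-22 + 2*(-21))*(-352) - 14 = (-22 - 42)*(-352) - 14 = -64*(-352) - 14 = 22528 - 14 = 22514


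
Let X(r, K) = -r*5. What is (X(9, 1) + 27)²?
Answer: 324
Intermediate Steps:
X(r, K) = -5*r
(X(9, 1) + 27)² = (-5*9 + 27)² = (-45 + 27)² = (-18)² = 324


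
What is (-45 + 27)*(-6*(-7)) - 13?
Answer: -769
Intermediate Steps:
(-45 + 27)*(-6*(-7)) - 13 = -18*42 - 13 = -756 - 13 = -769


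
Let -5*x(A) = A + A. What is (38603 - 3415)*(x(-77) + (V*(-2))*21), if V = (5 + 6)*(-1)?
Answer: 86703232/5 ≈ 1.7341e+7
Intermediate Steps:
x(A) = -2*A/5 (x(A) = -(A + A)/5 = -2*A/5)
V = -11 (V = 11*(-1) = -11)
(38603 - 3415)*(x(-77) + (V*(-2))*21) = (38603 - 3415)*(-2/5*(-77) - 11*(-2)*21) = 35188*(154/5 + 22*21) = 35188*(154/5 + 462) = 35188*(2464/5) = 86703232/5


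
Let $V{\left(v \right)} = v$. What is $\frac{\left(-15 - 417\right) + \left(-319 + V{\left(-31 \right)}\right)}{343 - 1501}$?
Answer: $\frac{391}{579} \approx 0.6753$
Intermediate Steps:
$\frac{\left(-15 - 417\right) + \left(-319 + V{\left(-31 \right)}\right)}{343 - 1501} = \frac{\left(-15 - 417\right) - 350}{343 - 1501} = \frac{-432 - 350}{-1158} = \left(-782\right) \left(- \frac{1}{1158}\right) = \frac{391}{579}$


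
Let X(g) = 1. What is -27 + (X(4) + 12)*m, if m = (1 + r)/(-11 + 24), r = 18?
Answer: -8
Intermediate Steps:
m = 19/13 (m = (1 + 18)/(-11 + 24) = 19/13 ≈ 1.4615)
-27 + (X(4) + 12)*m = -27 + (1 + 12)*(19/13) = -27 + 13*(19/13) = -27 + 19 = -8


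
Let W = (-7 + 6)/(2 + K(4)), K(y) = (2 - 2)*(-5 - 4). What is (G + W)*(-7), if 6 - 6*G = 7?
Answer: 14/3 ≈ 4.6667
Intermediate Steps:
G = -⅙ (G = 1 - ⅙*7 = 1 - 7/6 = -⅙ ≈ -0.16667)
K(y) = 0 (K(y) = 0*(-9) = 0)
W = -½ (W = (-7 + 6)/(2 + 0) = -1/2 = -1*½ = -½ ≈ -0.50000)
(G + W)*(-7) = (-⅙ - ½)*(-7) = -⅔*(-7) = 14/3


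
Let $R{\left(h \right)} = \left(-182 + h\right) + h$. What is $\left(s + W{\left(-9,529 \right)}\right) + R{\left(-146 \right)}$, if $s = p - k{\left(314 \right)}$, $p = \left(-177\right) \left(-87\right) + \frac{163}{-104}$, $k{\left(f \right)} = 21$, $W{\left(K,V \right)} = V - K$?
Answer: $\frac{1605805}{104} \approx 15440.0$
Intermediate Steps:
$p = \frac{1601333}{104}$ ($p = 15399 + 163 \left(- \frac{1}{104}\right) = 15399 - \frac{163}{104} = \frac{1601333}{104} \approx 15397.0$)
$R{\left(h \right)} = -182 + 2 h$
$s = \frac{1599149}{104}$ ($s = \frac{1601333}{104} - 21 = \frac{1599149}{104} \approx 15376.0$)
$\left(s + W{\left(-9,529 \right)}\right) + R{\left(-146 \right)} = \left(\frac{1599149}{104} + \left(529 - -9\right)\right) + \left(-182 + 2 \left(-146\right)\right) = \left(\frac{1599149}{104} + \left(529 + 9\right)\right) - 474 = \left(\frac{1599149}{104} + 538\right) - 474 = \frac{1655101}{104} - 474 = \frac{1605805}{104}$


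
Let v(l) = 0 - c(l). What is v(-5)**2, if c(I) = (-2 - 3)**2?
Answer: 625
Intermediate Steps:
c(I) = 25 (c(I) = (-5)**2 = 25)
v(l) = -25 (v(l) = 0 - 1*25 = 0 - 25 = -25)
v(-5)**2 = (-25)**2 = 625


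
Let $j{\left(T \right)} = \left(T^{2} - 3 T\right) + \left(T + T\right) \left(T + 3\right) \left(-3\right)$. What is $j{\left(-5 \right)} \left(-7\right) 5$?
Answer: $700$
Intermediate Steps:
$j{\left(T \right)} = T^{2} - 3 T - 6 T \left(3 + T\right)$ ($j{\left(T \right)} = \left(T^{2} - 3 T\right) + 2 T \left(3 + T\right) \left(-3\right) = \left(T^{2} - 3 T\right) - 6 T \left(3 + T\right) = T^{2} - 3 T - 6 T \left(3 + T\right)$)
$j{\left(-5 \right)} \left(-7\right) 5 = \left(-1\right) \left(-5\right) \left(21 + 5 \left(-5\right)\right) \left(-7\right) 5 = \left(-1\right) \left(-5\right) \left(21 - 25\right) \left(-7\right) 5 = \left(-1\right) \left(-5\right) \left(-4\right) \left(-7\right) 5 = \left(-20\right) \left(-7\right) 5 = 140 \cdot 5 = 700$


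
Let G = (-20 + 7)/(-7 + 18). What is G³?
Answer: -2197/1331 ≈ -1.6506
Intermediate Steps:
G = -13/11 ≈ -1.1818
G³ = (-13/11)³ = -2197/1331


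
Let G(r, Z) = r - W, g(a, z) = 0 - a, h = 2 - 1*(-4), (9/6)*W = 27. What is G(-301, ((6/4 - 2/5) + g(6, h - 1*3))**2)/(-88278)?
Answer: 319/88278 ≈ 0.0036136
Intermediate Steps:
W = 18 (W = (2/3)*27 = 18)
h = 6 (h = 2 + 4 = 6)
g(a, z) = -a
G(r, Z) = -18 + r (G(r, Z) = r - 1*18 = r - 18 = -18 + r)
G(-301, ((6/4 - 2/5) + g(6, h - 1*3))**2)/(-88278) = (-18 - 301)/(-88278) = -319*(-1/88278) = 319/88278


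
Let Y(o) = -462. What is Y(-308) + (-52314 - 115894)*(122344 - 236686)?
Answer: 19233238674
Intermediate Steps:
Y(-308) + (-52314 - 115894)*(122344 - 236686) = -462 + (-52314 - 115894)*(122344 - 236686) = -462 - 168208*(-114342) = -462 + 19233239136 = 19233238674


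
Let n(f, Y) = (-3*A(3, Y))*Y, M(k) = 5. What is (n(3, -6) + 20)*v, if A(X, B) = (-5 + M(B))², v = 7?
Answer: 140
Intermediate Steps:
A(X, B) = 0 (A(X, B) = (-5 + 5)² = 0² = 0)
n(f, Y) = 0 (n(f, Y) = (-3*0)*Y = 0*Y = 0)
(n(3, -6) + 20)*v = (0 + 20)*7 = 20*7 = 140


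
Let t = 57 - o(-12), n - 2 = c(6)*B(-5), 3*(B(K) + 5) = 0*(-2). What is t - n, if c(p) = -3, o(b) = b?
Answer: 52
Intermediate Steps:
B(K) = -5 (B(K) = -5 + (0*(-2))/3 = -5 + (⅓)*0 = -5 + 0 = -5)
n = 17 (n = 2 - 3*(-5) = 2 + 15 = 17)
t = 69 (t = 57 - 1*(-12) = 57 + 12 = 69)
t - n = 69 - 1*17 = 69 - 17 = 52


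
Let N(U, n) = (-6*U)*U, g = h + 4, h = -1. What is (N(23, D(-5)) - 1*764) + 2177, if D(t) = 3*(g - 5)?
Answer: -1761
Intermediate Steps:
g = 3 (g = -1 + 4 = 3)
D(t) = -6 (D(t) = 3*(3 - 5) = 3*(-2) = -6)
N(U, n) = -6*U²
(N(23, D(-5)) - 1*764) + 2177 = (-6*23² - 1*764) + 2177 = (-6*529 - 764) + 2177 = (-3174 - 764) + 2177 = -3938 + 2177 = -1761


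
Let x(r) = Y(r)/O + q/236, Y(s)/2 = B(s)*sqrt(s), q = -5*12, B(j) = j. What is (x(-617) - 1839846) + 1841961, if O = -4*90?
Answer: 124770/59 + 617*I*sqrt(617)/180 ≈ 2114.7 + 85.144*I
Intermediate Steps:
q = -60
Y(s) = 2*s**(3/2) (Y(s) = 2*(s*sqrt(s)) = 2*s**(3/2))
O = -360
x(r) = -15/59 - r**(3/2)/180 (x(r) = (2*r**(3/2))/(-360) - 60/236 = (2*r**(3/2))*(-1/360) - 60*1/236 = -r**(3/2)/180 - 15/59 = -15/59 - r**(3/2)/180)
(x(-617) - 1839846) + 1841961 = ((-15/59 - (-617)*I*sqrt(617)/180) - 1839846) + 1841961 = ((-15/59 + 617*I*sqrt(617)/180) - 1839846) + 1841961 = (-108550929/59 + 617*I*sqrt(617)/180) + 1841961 = 124770/59 + 617*I*sqrt(617)/180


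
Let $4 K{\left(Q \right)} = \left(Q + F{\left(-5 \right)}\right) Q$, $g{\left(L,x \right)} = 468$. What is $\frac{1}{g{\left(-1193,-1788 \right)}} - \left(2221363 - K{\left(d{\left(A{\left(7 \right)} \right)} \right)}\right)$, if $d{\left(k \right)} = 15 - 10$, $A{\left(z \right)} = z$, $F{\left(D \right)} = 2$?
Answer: $- \frac{259898447}{117} \approx -2.2214 \cdot 10^{6}$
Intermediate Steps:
$d{\left(k \right)} = 5$ ($d{\left(k \right)} = 15 - 10 = 5$)
$K{\left(Q \right)} = \frac{Q \left(2 + Q\right)}{4}$ ($K{\left(Q \right)} = \frac{\left(Q + 2\right) Q}{4} = \frac{\left(2 + Q\right) Q}{4} = \frac{Q \left(2 + Q\right)}{4}$)
$\frac{1}{g{\left(-1193,-1788 \right)}} - \left(2221363 - K{\left(d{\left(A{\left(7 \right)} \right)} \right)}\right) = \frac{1}{468} - \left(2221363 - \frac{1}{4} \cdot 5 \left(2 + 5\right)\right) = \frac{1}{468} - \left(2221363 - \frac{1}{4} \cdot 5 \cdot 7\right) = \frac{1}{468} - \left(2221363 - \frac{35}{4}\right) = \frac{1}{468} - \frac{8885417}{4} = - \frac{259898447}{117}$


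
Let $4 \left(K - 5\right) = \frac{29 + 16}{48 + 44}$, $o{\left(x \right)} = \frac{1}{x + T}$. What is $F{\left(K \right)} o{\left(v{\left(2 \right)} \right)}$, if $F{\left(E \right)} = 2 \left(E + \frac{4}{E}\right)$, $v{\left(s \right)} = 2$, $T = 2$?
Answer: $\frac{4094921}{1387360} \approx 2.9516$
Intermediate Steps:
$o{\left(x \right)} = \frac{1}{2 + x}$ ($o{\left(x \right)} = \frac{1}{x + 2} = \frac{1}{2 + x}$)
$K = \frac{1885}{368}$ ($K = 5 + \frac{\left(29 + 16\right) \frac{1}{48 + 44}}{4} = 5 + \frac{45 \cdot \frac{1}{92}}{4} = 5 + \frac{1}{4} \cdot \frac{45}{92} = 5 + \frac{45}{368} = \frac{1885}{368} \approx 5.1223$)
$F{\left(E \right)} = 2 E + \frac{8}{E}$
$F{\left(K \right)} o{\left(v{\left(2 \right)} \right)} = \frac{2 \cdot \frac{1885}{368} + \frac{8}{\frac{1885}{368}}}{2 + 2} = \frac{\frac{1885}{184} + 8 \cdot \frac{368}{1885}}{4} = \left(\frac{1885}{184} + \frac{2944}{1885}\right) \frac{1}{4} = \frac{4094921}{346840} \cdot \frac{1}{4} = \frac{4094921}{1387360}$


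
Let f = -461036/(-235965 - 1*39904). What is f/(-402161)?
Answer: -461036/110943752909 ≈ -4.1556e-6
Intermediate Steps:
f = 461036/275869 (f = -461036/(-235965 - 39904) = -461036/(-275869) = -461036*(-1/275869) = 461036/275869 ≈ 1.6712)
f/(-402161) = (461036/275869)/(-402161) = (461036/275869)*(-1/402161) = -461036/110943752909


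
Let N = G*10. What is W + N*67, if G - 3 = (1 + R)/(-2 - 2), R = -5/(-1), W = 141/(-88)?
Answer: 88299/88 ≈ 1003.4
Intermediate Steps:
W = -141/88 (W = 141*(-1/88) = -141/88 ≈ -1.6023)
R = 5 (R = -5*(-1) = 5)
G = 3/2 (G = 3 + (1 + 5)/(-2 - 2) = 3 + 6/(-4) = 3 + 6*(-¼) = 3 - 3/2 = 3/2 ≈ 1.5000)
N = 15 (N = (3/2)*10 = 15)
W + N*67 = -141/88 + 15*67 = -141/88 + 1005 = 88299/88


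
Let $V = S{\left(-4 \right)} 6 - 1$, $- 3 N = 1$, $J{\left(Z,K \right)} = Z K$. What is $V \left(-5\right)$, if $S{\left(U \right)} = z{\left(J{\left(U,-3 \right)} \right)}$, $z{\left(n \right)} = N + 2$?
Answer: $-45$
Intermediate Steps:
$J{\left(Z,K \right)} = K Z$
$N = - \frac{1}{3}$ ($N = \left(- \frac{1}{3}\right) 1 = - \frac{1}{3} \approx -0.33333$)
$z{\left(n \right)} = \frac{5}{3}$ ($z{\left(n \right)} = - \frac{1}{3} + 2 = \frac{5}{3}$)
$S{\left(U \right)} = \frac{5}{3}$
$V = 9$ ($V = \frac{5}{3} \cdot 6 - 1 = 10 - 1 = 9$)
$V \left(-5\right) = 9 \left(-5\right) = -45$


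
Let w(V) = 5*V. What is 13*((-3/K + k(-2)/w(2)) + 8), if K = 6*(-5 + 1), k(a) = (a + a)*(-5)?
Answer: 1053/8 ≈ 131.63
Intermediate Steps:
k(a) = -10*a (k(a) = (2*a)*(-5) = -10*a)
K = -24 (K = 6*(-4) = -24)
13*((-3/K + k(-2)/w(2)) + 8) = 13*((-3/(-24) + (-10*(-2))/((5*2))) + 8) = 13*((-3*(-1/24) + 20/10) + 8) = 13*((⅛ + 20*(⅒)) + 8) = 13*((⅛ + 2) + 8) = 13*(17/8 + 8) = 13*(81/8) = 1053/8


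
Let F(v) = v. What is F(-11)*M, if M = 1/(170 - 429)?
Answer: 11/259 ≈ 0.042471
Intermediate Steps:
M = -1/259 (M = 1/(-259) = -1/259 ≈ -0.0038610)
F(-11)*M = -11*(-1/259) = 11/259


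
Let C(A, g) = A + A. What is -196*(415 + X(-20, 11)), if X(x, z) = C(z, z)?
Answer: -85652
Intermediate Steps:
C(A, g) = 2*A
X(x, z) = 2*z
-196*(415 + X(-20, 11)) = -196*(415 + 2*11) = -196*(415 + 22) = -196*437 = -85652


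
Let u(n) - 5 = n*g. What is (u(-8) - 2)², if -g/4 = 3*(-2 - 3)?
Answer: 227529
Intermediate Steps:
g = 60 (g = -12*(-2 - 3) = -12*(-5) = -4*(-15) = 60)
u(n) = 5 + 60*n (u(n) = 5 + n*60 = 5 + 60*n)
(u(-8) - 2)² = ((5 + 60*(-8)) - 2)² = ((5 - 480) - 2)² = (-475 - 2)² = (-477)² = 227529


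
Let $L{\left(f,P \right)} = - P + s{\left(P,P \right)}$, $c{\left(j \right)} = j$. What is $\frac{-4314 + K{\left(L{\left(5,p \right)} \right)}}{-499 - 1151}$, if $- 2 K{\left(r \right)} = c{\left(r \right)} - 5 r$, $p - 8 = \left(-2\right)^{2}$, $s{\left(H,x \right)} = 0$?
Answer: $\frac{723}{275} \approx 2.6291$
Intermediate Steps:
$p = 12$ ($p = 8 + \left(-2\right)^{2} = 8 + 4 = 12$)
$L{\left(f,P \right)} = - P$ ($L{\left(f,P \right)} = - P + 0 = - P$)
$K{\left(r \right)} = 2 r$ ($K{\left(r \right)} = - \frac{r - 5 r}{2} = - \frac{\left(-4\right) r}{2} = 2 r$)
$\frac{-4314 + K{\left(L{\left(5,p \right)} \right)}}{-499 - 1151} = \frac{-4314 + 2 \left(\left(-1\right) 12\right)}{-499 - 1151} = \frac{-4314 + 2 \left(-12\right)}{-1650} = \left(-4314 - 24\right) \left(- \frac{1}{1650}\right) = \left(-4338\right) \left(- \frac{1}{1650}\right) = \frac{723}{275}$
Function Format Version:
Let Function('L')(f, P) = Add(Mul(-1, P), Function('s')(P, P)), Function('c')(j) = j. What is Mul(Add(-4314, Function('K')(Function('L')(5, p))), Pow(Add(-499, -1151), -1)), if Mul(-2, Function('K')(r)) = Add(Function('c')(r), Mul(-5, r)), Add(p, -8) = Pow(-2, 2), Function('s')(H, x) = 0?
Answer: Rational(723, 275) ≈ 2.6291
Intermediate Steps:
p = 12 (p = Add(8, Pow(-2, 2)) = Add(8, 4) = 12)
Function('L')(f, P) = Mul(-1, P) (Function('L')(f, P) = Add(Mul(-1, P), 0) = Mul(-1, P))
Function('K')(r) = Mul(2, r) (Function('K')(r) = Mul(Rational(-1, 2), Add(r, Mul(-5, r))) = Mul(Rational(-1, 2), Mul(-4, r)) = Mul(2, r))
Mul(Add(-4314, Function('K')(Function('L')(5, p))), Pow(Add(-499, -1151), -1)) = Mul(Add(-4314, Mul(2, Mul(-1, 12))), Pow(Add(-499, -1151), -1)) = Mul(Add(-4314, Mul(2, -12)), Pow(-1650, -1)) = Mul(Add(-4314, -24), Rational(-1, 1650)) = Mul(-4338, Rational(-1, 1650)) = Rational(723, 275)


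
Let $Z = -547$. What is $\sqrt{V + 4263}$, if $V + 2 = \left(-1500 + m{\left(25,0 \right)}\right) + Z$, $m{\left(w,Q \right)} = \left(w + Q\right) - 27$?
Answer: $2 \sqrt{553} \approx 47.032$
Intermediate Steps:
$m{\left(w,Q \right)} = -27 + Q + w$ ($m{\left(w,Q \right)} = \left(Q + w\right) - 27 = -27 + Q + w$)
$V = -2051$ ($V = -2 + \left(\left(-1500 + \left(-27 + 0 + 25\right)\right) - 547\right) = -2 - 2049 = -2051$)
$\sqrt{V + 4263} = \sqrt{-2051 + 4263} = \sqrt{2212} = 2 \sqrt{553}$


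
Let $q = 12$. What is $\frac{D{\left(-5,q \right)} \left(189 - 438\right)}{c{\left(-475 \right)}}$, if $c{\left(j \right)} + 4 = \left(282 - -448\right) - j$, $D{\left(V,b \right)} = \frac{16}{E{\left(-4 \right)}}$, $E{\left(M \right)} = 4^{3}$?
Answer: $- \frac{249}{4804} \approx -0.051832$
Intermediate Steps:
$E{\left(M \right)} = 64$
$D{\left(V,b \right)} = \frac{1}{4}$ ($D{\left(V,b \right)} = \frac{16}{64} = 16 \cdot \frac{1}{64} = \frac{1}{4}$)
$c{\left(j \right)} = 726 - j$ ($c{\left(j \right)} = -4 - \left(-730 + j\right) = 726 - j$)
$\frac{D{\left(-5,q \right)} \left(189 - 438\right)}{c{\left(-475 \right)}} = \frac{\frac{1}{4} \left(189 - 438\right)}{726 - -475} = \frac{\frac{1}{4} \left(-249\right)}{726 + 475} = - \frac{249}{4 \cdot 1201} = \left(- \frac{249}{4}\right) \frac{1}{1201} = - \frac{249}{4804}$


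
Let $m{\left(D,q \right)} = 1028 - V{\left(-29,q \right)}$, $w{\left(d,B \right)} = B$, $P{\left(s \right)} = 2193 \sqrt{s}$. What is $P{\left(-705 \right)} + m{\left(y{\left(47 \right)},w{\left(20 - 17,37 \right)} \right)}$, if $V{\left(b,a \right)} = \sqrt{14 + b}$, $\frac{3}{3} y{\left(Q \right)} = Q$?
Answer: $1028 - i \sqrt{15} + 2193 i \sqrt{705} \approx 1028.0 + 58224.0 i$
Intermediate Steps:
$y{\left(Q \right)} = Q$
$m{\left(D,q \right)} = 1028 - i \sqrt{15}$ ($m{\left(D,q \right)} = 1028 - \sqrt{14 - 29} = 1028 - \sqrt{-15} = 1028 - i \sqrt{15}$)
$P{\left(-705 \right)} + m{\left(y{\left(47 \right)},w{\left(20 - 17,37 \right)} \right)} = 2193 \sqrt{-705} + \left(1028 - i \sqrt{15}\right) = 2193 i \sqrt{705} + \left(1028 - i \sqrt{15}\right) = 1028 - i \sqrt{15} + 2193 i \sqrt{705}$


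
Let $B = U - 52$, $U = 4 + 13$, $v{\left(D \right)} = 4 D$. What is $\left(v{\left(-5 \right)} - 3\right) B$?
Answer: $805$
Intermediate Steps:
$U = 17$
$B = -35$ ($B = 17 - 52 = -35$)
$\left(v{\left(-5 \right)} - 3\right) B = \left(4 \left(-5\right) - 3\right) \left(-35\right) = \left(-20 - 3\right) \left(-35\right) = \left(-23\right) \left(-35\right) = 805$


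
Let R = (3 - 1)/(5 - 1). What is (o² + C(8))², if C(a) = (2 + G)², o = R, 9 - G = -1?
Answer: 332929/16 ≈ 20808.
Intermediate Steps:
G = 10 (G = 9 - 1*(-1) = 9 + 1 = 10)
R = ½ (R = 2/4 = 2*(¼) = ½ ≈ 0.50000)
o = ½ ≈ 0.50000
C(a) = 144 (C(a) = (2 + 10)² = 12² = 144)
(o² + C(8))² = ((½)² + 144)² = (¼ + 144)² = (577/4)² = 332929/16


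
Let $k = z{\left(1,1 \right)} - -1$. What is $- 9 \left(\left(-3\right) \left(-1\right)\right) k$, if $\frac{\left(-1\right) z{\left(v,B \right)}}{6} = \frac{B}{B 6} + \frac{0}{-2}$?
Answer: $0$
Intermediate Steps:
$z{\left(v,B \right)} = -1$ ($z{\left(v,B \right)} = - 6 \left(\frac{B}{B 6} + \frac{0}{-2}\right) = - 6 \left(\frac{B}{6 B} + 0 \left(- \frac{1}{2}\right)\right) = - 6 \left(B \frac{1}{6 B} + 0\right) = - 6 \left(\frac{1}{6} + 0\right) = \left(-6\right) \frac{1}{6} = -1$)
$k = 0$ ($k = -1 - -1 = -1 + 1 = 0$)
$- 9 \left(\left(-3\right) \left(-1\right)\right) k = - 9 \left(\left(-3\right) \left(-1\right)\right) 0 = \left(-9\right) 3 \cdot 0 = \left(-27\right) 0 = 0$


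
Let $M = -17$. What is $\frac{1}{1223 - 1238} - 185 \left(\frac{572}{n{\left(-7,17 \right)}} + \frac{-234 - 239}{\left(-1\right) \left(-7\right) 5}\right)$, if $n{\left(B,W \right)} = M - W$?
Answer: $\frac{10018186}{1785} \approx 5612.4$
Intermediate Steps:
$n{\left(B,W \right)} = -17 - W$
$\frac{1}{1223 - 1238} - 185 \left(\frac{572}{n{\left(-7,17 \right)}} + \frac{-234 - 239}{\left(-1\right) \left(-7\right) 5}\right) = \frac{1}{1223 - 1238} - 185 \left(\frac{572}{-17 - 17} + \frac{-234 - 239}{\left(-1\right) \left(-7\right) 5}\right) = \frac{1}{-15} - 185 \left(\frac{572}{-17 - 17} - \frac{473}{7 \cdot 5}\right) = - \frac{1}{15} - 185 \left(\frac{572}{-34} - \frac{473}{35}\right) = - \frac{1}{15} - 185 \left(572 \left(- \frac{1}{34}\right) - \frac{473}{35}\right) = - \frac{1}{15} - 185 \left(- \frac{286}{17} - \frac{473}{35}\right) = - \frac{1}{15} - - \frac{667887}{119} = - \frac{1}{15} + \frac{667887}{119} = \frac{10018186}{1785}$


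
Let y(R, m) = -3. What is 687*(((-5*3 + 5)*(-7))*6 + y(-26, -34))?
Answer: 286479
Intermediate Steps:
687*(((-5*3 + 5)*(-7))*6 + y(-26, -34)) = 687*(((-5*3 + 5)*(-7))*6 - 3) = 687*(((-15 + 5)*(-7))*6 - 3) = 687*(-10*(-7)*6 - 3) = 687*(70*6 - 3) = 687*(420 - 3) = 687*417 = 286479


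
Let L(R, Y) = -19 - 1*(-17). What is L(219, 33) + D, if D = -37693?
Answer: -37695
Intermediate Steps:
L(R, Y) = -2 (L(R, Y) = -19 + 17 = -2)
L(219, 33) + D = -2 - 37693 = -37695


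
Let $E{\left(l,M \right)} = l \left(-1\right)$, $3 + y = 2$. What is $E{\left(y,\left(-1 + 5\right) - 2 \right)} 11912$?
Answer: $11912$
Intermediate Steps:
$y = -1$ ($y = -3 + 2 = -1$)
$E{\left(l,M \right)} = - l$
$E{\left(y,\left(-1 + 5\right) - 2 \right)} 11912 = \left(-1\right) \left(-1\right) 11912 = 1 \cdot 11912 = 11912$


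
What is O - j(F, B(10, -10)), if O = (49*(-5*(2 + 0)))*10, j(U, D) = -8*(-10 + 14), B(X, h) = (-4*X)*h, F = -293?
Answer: -4868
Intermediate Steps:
B(X, h) = -4*X*h
j(U, D) = -32 (j(U, D) = -8*4 = -32)
O = -4900 (O = (49*(-5*2))*10 = (49*(-10))*10 = -490*10 = -4900)
O - j(F, B(10, -10)) = -4900 - 1*(-32) = -4900 + 32 = -4868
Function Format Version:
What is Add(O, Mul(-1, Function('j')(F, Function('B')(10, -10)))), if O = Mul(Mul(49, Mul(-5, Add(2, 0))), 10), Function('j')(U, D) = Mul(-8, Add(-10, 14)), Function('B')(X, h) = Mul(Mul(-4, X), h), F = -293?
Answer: -4868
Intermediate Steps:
Function('B')(X, h) = Mul(-4, X, h)
Function('j')(U, D) = -32 (Function('j')(U, D) = Mul(-8, 4) = -32)
O = -4900 (O = Mul(Mul(49, Mul(-5, 2)), 10) = Mul(Mul(49, -10), 10) = Mul(-490, 10) = -4900)
Add(O, Mul(-1, Function('j')(F, Function('B')(10, -10)))) = Add(-4900, Mul(-1, -32)) = Add(-4900, 32) = -4868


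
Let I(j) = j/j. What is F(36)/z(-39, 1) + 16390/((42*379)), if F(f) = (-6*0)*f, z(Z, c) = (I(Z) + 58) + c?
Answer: 8195/7959 ≈ 1.0297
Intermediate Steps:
I(j) = 1
z(Z, c) = 59 + c (z(Z, c) = (1 + 58) + c = 59 + c)
F(f) = 0 (F(f) = 0*f = 0)
F(36)/z(-39, 1) + 16390/((42*379)) = 0/(59 + 1) + 16390/((42*379)) = 0/60 + 16390/15918 = 0*(1/60) + 16390*(1/15918) = 0 + 8195/7959 = 8195/7959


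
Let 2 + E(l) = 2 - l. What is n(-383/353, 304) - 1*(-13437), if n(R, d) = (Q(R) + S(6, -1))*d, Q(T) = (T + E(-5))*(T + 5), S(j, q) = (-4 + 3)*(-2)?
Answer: 2330750301/124609 ≈ 18705.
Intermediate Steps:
E(l) = -l (E(l) = -2 + (2 - l) = -l)
S(j, q) = 2 (S(j, q) = -1*(-2) = 2)
Q(T) = (5 + T)**2 (Q(T) = (T - 1*(-5))*(T + 5) = (T + 5)*(5 + T) = (5 + T)*(5 + T) = (5 + T)**2)
n(R, d) = d*(27 + R**2 + 10*R) (n(R, d) = ((25 + R**2 + 10*R) + 2)*d = (27 + R**2 + 10*R)*d = d*(27 + R**2 + 10*R))
n(-383/353, 304) - 1*(-13437) = 304*(27 + (-383/353)**2 + 10*(-383/353)) - 1*(-13437) = 304*(27 + (-383*1/353)**2 + 10*(-383*1/353)) + 13437 = 304*(27 + (-383/353)**2 + 10*(-383/353)) + 13437 = 304*(27 + 146689/124609 - 3830/353) + 13437 = 304*(2159142/124609) + 13437 = 656379168/124609 + 13437 = 2330750301/124609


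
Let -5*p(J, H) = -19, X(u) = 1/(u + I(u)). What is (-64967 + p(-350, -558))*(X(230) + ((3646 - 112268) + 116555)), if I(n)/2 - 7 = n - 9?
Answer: -883830669912/1715 ≈ -5.1535e+8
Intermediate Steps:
I(n) = -4 + 2*n (I(n) = 14 + 2*(n - 9) = 14 + 2*(-9 + n) = 14 + (-18 + 2*n) = -4 + 2*n)
X(u) = 1/(-4 + 3*u) (X(u) = 1/(u + (-4 + 2*u)) = 1/(-4 + 3*u))
p(J, H) = 19/5 (p(J, H) = -⅕*(-19) = 19/5)
(-64967 + p(-350, -558))*(X(230) + ((3646 - 112268) + 116555)) = (-64967 + 19/5)*(1/(-4 + 3*230) + ((3646 - 112268) + 116555)) = -324816*(1/(-4 + 690) + (-108622 + 116555))/5 = -324816*(1/686 + 7933)/5 = -324816/5*5442039/686 = -883830669912/1715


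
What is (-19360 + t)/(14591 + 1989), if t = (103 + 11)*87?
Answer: -4721/8290 ≈ -0.56948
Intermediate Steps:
t = 9918 (t = 114*87 = 9918)
(-19360 + t)/(14591 + 1989) = (-19360 + 9918)/(14591 + 1989) = -9442/16580 = -9442*1/16580 = -4721/8290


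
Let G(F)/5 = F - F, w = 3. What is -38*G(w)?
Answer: 0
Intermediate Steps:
G(F) = 0 (G(F) = 5*(F - F) = 5*0 = 0)
-38*G(w) = -38*0 = 0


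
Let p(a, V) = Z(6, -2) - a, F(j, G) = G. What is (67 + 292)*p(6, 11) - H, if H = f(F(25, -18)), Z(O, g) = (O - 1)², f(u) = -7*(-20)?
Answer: 6681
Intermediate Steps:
f(u) = 140
Z(O, g) = (-1 + O)²
H = 140
p(a, V) = 25 - a (p(a, V) = (-1 + 6)² - a = 5² - a = 25 - a)
(67 + 292)*p(6, 11) - H = (67 + 292)*(25 - 1*6) - 1*140 = 359*(25 - 6) - 140 = 359*19 - 140 = 6821 - 140 = 6681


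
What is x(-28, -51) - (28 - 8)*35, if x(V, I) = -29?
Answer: -729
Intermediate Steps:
x(-28, -51) - (28 - 8)*35 = -29 - (28 - 8)*35 = -29 - 20*35 = -29 - 1*700 = -29 - 700 = -729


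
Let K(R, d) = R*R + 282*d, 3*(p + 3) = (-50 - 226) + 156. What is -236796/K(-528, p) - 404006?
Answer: -2565039732/6349 ≈ -4.0401e+5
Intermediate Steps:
p = -43 (p = -3 + ((-50 - 226) + 156)/3 = -3 + (-276 + 156)/3 = -3 + (1/3)*(-120) = -3 - 40 = -43)
K(R, d) = R**2 + 282*d
-236796/K(-528, p) - 404006 = -236796/((-528)**2 + 282*(-43)) - 404006 = -236796/(278784 - 12126) - 404006 = -236796/266658 - 404006 = -236796*1/266658 - 404006 = -5638/6349 - 404006 = -2565039732/6349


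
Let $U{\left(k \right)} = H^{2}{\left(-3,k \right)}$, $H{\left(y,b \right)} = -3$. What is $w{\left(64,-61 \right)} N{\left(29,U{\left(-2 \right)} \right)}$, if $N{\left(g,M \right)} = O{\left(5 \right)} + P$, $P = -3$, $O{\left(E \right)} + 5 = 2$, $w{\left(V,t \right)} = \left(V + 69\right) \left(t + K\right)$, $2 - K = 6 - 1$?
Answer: $51072$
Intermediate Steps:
$K = -3$ ($K = 2 - \left(6 - 1\right) = 2 - 5 = -3$)
$w{\left(V,t \right)} = \left(-3 + t\right) \left(69 + V\right)$ ($w{\left(V,t \right)} = \left(V + 69\right) \left(t - 3\right) = \left(69 + V\right) \left(-3 + t\right) = \left(-3 + t\right) \left(69 + V\right)$)
$O{\left(E \right)} = -3$ ($O{\left(E \right)} = -5 + 2 = -3$)
$U{\left(k \right)} = 9$ ($U{\left(k \right)} = \left(-3\right)^{2} = 9$)
$N{\left(g,M \right)} = -6$ ($N{\left(g,M \right)} = -3 - 3 = -6$)
$w{\left(64,-61 \right)} N{\left(29,U{\left(-2 \right)} \right)} = \left(-207 - 192 + 69 \left(-61\right) + 64 \left(-61\right)\right) \left(-6\right) = \left(-207 - 192 - 4209 - 3904\right) \left(-6\right) = \left(-8512\right) \left(-6\right) = 51072$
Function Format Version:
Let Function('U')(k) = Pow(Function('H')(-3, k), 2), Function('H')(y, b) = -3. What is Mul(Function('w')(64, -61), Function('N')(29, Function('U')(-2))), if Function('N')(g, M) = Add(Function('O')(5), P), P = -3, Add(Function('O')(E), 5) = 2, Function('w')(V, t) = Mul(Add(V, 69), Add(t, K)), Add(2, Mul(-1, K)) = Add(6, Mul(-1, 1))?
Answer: 51072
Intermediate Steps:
K = -3 (K = Add(2, Mul(-1, Add(6, Mul(-1, 1)))) = Add(2, Mul(-1, Add(6, -1))) = Add(2, Mul(-1, 5)) = Add(2, -5) = -3)
Function('w')(V, t) = Mul(Add(-3, t), Add(69, V)) (Function('w')(V, t) = Mul(Add(V, 69), Add(t, -3)) = Mul(Add(69, V), Add(-3, t)) = Mul(Add(-3, t), Add(69, V)))
Function('O')(E) = -3 (Function('O')(E) = Add(-5, 2) = -3)
Function('U')(k) = 9 (Function('U')(k) = Pow(-3, 2) = 9)
Function('N')(g, M) = -6 (Function('N')(g, M) = Add(-3, -3) = -6)
Mul(Function('w')(64, -61), Function('N')(29, Function('U')(-2))) = Mul(Add(-207, Mul(-3, 64), Mul(69, -61), Mul(64, -61)), -6) = Mul(Add(-207, -192, -4209, -3904), -6) = Mul(-8512, -6) = 51072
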